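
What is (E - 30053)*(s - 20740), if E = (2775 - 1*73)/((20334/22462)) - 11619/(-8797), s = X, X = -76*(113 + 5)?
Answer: 71918312484770080/89439099 ≈ 8.0410e+8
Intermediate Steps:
X = -8968 (X = -76*118 = -8968)
s = -8968
E = 267073317487/89439099 (E = (2775 - 73)/((20334*(1/22462))) - 11619*(-1/8797) = 2702/(10167/11231) + 11619/8797 = 2702*(11231/10167) + 11619/8797 = 30346162/10167 + 11619/8797 = 267073317487/89439099 ≈ 2986.1)
(E - 30053)*(s - 20740) = (267073317487/89439099 - 30053)*(-8968 - 20740) = -2420839924760/89439099*(-29708) = 71918312484770080/89439099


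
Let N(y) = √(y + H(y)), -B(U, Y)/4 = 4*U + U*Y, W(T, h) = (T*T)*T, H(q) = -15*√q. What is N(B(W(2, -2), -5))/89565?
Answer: 2*√(8 - 15*√2)/89565 ≈ 8.117e-5*I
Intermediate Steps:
W(T, h) = T³ (W(T, h) = T²*T = T³)
B(U, Y) = -16*U - 4*U*Y (B(U, Y) = -4*(4*U + U*Y) = -16*U - 4*U*Y)
N(y) = √(y - 15*√y)
N(B(W(2, -2), -5))/89565 = √(-4*2³*(4 - 5) - 15*4*√2)/89565 = √(-4*8*(-1) - 15*4*√2)*(1/89565) = √(32 - 60*√2)*(1/89565) = √(32 - 60*√2)/89565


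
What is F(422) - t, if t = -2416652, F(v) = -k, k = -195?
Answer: 2416847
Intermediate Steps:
F(v) = 195 (F(v) = -1*(-195) = 195)
F(422) - t = 195 - 1*(-2416652) = 195 + 2416652 = 2416847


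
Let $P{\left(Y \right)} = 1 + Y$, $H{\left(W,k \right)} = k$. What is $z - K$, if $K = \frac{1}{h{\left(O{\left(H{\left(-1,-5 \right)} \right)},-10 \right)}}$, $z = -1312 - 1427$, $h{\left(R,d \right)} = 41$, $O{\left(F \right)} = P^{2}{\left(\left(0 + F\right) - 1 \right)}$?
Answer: $- \frac{112300}{41} \approx -2739.0$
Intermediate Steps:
$O{\left(F \right)} = F^{2}$ ($O{\left(F \right)} = \left(1 + \left(\left(0 + F\right) - 1\right)\right)^{2} = \left(1 + \left(F - 1\right)\right)^{2} = \left(1 + \left(-1 + F\right)\right)^{2} = F^{2}$)
$z = -2739$ ($z = -1312 - 1427 = -2739$)
$K = \frac{1}{41} \approx 0.02439$
$z - K = -2739 - \frac{1}{41} = - \frac{112300}{41}$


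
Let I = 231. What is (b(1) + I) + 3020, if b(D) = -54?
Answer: 3197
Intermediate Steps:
(b(1) + I) + 3020 = (-54 + 231) + 3020 = 177 + 3020 = 3197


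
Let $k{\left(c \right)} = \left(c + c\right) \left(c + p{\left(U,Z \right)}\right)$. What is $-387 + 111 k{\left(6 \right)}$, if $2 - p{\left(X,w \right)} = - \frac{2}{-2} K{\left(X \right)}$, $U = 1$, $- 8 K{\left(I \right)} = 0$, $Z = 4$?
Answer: $10269$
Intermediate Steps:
$K{\left(I \right)} = 0$ ($K{\left(I \right)} = \left(- \frac{1}{8}\right) 0 = 0$)
$p{\left(X,w \right)} = 2$ ($p{\left(X,w \right)} = 2 - - \frac{2}{-2} \cdot 0 = 2 - \left(-2\right) \left(- \frac{1}{2}\right) 0 = 2 - 1 \cdot 0 = 2 - 0 = 2 + 0 = 2$)
$k{\left(c \right)} = 2 c \left(2 + c\right)$ ($k{\left(c \right)} = \left(c + c\right) \left(c + 2\right) = 2 c \left(2 + c\right)$)
$-387 + 111 k{\left(6 \right)} = -387 + 111 \cdot 2 \cdot 6 \left(2 + 6\right) = -387 + 111 \cdot 2 \cdot 6 \cdot 8 = -387 + 111 \cdot 96 = -387 + 10656 = 10269$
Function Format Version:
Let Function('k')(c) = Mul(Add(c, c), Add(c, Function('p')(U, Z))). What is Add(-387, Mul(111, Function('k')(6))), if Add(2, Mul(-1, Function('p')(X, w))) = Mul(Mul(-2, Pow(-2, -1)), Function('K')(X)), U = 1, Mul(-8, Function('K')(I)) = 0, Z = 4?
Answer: 10269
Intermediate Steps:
Function('K')(I) = 0 (Function('K')(I) = Mul(Rational(-1, 8), 0) = 0)
Function('p')(X, w) = 2 (Function('p')(X, w) = Add(2, Mul(-1, Mul(Mul(-2, Pow(-2, -1)), 0))) = Add(2, Mul(-1, Mul(Mul(-2, Rational(-1, 2)), 0))) = Add(2, Mul(-1, Mul(1, 0))) = Add(2, Mul(-1, 0)) = Add(2, 0) = 2)
Function('k')(c) = Mul(2, c, Add(2, c)) (Function('k')(c) = Mul(Add(c, c), Add(c, 2)) = Mul(Mul(2, c), Add(2, c)) = Mul(2, c, Add(2, c)))
Add(-387, Mul(111, Function('k')(6))) = Add(-387, Mul(111, Mul(2, 6, Add(2, 6)))) = Add(-387, Mul(111, Mul(2, 6, 8))) = Add(-387, Mul(111, 96)) = Add(-387, 10656) = 10269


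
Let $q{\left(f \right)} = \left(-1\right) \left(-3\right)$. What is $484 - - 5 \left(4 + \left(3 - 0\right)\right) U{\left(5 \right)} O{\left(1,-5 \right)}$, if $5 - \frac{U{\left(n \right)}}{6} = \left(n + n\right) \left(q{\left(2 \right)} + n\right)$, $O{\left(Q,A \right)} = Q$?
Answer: $-15266$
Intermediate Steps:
$q{\left(f \right)} = 3$
$U{\left(n \right)} = 30 - 12 n \left(3 + n\right)$ ($U{\left(n \right)} = 30 - 6 \left(n + n\right) \left(3 + n\right) = 30 - 6 \cdot 2 n \left(3 + n\right) = 30 - 12 n \left(3 + n\right)$)
$484 - - 5 \left(4 + \left(3 - 0\right)\right) U{\left(5 \right)} O{\left(1,-5 \right)} = 484 - - 5 \left(4 + \left(3 - 0\right)\right) \left(30 - 180 - 12 \cdot 5^{2}\right) 1 = 484 - - 5 \left(4 + \left(3 + 0\right)\right) \left(30 - 180 - 300\right) 1 = 484 - - 5 \left(4 + 3\right) \left(30 - 180 - 300\right) 1 = 484 - \left(-5\right) 7 \left(-450\right) 1 = 484 - \left(-35\right) \left(-450\right) 1 = 484 - 15750 \cdot 1 = 484 - 15750 = -15266$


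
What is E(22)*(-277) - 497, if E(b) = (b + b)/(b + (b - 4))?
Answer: -8017/10 ≈ -801.70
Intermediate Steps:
E(b) = 2*b/(-4 + 2*b) (E(b) = (2*b)/(b + (-4 + b)) = (2*b)/(-4 + 2*b) = 2*b/(-4 + 2*b))
E(22)*(-277) - 497 = (22/(-2 + 22))*(-277) - 497 = (22/20)*(-277) - 497 = (22*(1/20))*(-277) - 497 = (11/10)*(-277) - 497 = -3047/10 - 497 = -8017/10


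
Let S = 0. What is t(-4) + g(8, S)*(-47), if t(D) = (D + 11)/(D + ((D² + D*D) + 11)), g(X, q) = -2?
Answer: 3673/39 ≈ 94.179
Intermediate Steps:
t(D) = (11 + D)/(11 + D + 2*D²) (t(D) = (11 + D)/(D + ((D² + D²) + 11)) = (11 + D)/(D + (2*D² + 11)) = (11 + D)/(D + (11 + 2*D²)) = (11 + D)/(11 + D + 2*D²))
t(-4) + g(8, S)*(-47) = (11 - 4)/(11 - 4 + 2*(-4)²) - 2*(-47) = 7/(11 - 4 + 2*16) + 94 = 7/(11 - 4 + 32) + 94 = 7/39 + 94 = 3673/39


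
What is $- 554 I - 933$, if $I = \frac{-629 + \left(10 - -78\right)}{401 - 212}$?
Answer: $\frac{123377}{189} \approx 652.79$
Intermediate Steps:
$I = - \frac{541}{189}$ ($I = \frac{-629 + \left(10 + 78\right)}{189} = \left(-629 + 88\right) \frac{1}{189} = \left(-541\right) \frac{1}{189} = - \frac{541}{189} \approx -2.8624$)
$- 554 I - 933 = \left(-554\right) \left(- \frac{541}{189}\right) - 933 = \frac{299714}{189} - 933 = \frac{123377}{189}$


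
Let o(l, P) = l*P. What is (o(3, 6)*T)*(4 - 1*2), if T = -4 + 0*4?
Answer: -144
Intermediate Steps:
o(l, P) = P*l
T = -4 (T = -4 + 0 = -4)
(o(3, 6)*T)*(4 - 1*2) = ((6*3)*(-4))*(4 - 1*2) = (18*(-4))*(4 - 2) = -72*2 = -144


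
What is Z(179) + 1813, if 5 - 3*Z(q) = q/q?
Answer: 5443/3 ≈ 1814.3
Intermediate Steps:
Z(q) = 4/3 (Z(q) = 5/3 - q/(3*q) = 5/3 - ⅓*1 = 5/3 - ⅓ = 4/3)
Z(179) + 1813 = 4/3 + 1813 = 5443/3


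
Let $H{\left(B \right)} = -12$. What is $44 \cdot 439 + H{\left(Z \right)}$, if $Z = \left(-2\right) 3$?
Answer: $19304$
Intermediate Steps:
$Z = -6$
$44 \cdot 439 + H{\left(Z \right)} = 44 \cdot 439 - 12 = 19316 - 12 = 19304$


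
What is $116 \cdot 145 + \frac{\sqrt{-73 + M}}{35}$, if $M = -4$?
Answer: $16820 + \frac{i \sqrt{77}}{35} \approx 16820.0 + 0.25071 i$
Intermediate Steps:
$116 \cdot 145 + \frac{\sqrt{-73 + M}}{35} = 116 \cdot 145 + \frac{\sqrt{-73 - 4}}{35} = 16820 + \sqrt{-77} \cdot \frac{1}{35} = 16820 + i \sqrt{77} \cdot \frac{1}{35} = 16820 + \frac{i \sqrt{77}}{35}$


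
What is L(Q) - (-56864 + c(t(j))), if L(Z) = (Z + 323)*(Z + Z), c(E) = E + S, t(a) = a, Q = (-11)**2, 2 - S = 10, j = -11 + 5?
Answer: 164326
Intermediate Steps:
j = -6
S = -8 (S = 2 - 1*10 = 2 - 10 = -8)
Q = 121
c(E) = -8 + E (c(E) = E - 8 = -8 + E)
L(Z) = 2*Z*(323 + Z) (L(Z) = (323 + Z)*(2*Z) = 2*Z*(323 + Z))
L(Q) - (-56864 + c(t(j))) = 2*121*(323 + 121) - (-56864 + (-8 - 6)) = 2*121*444 - (-56864 - 14) = 107448 - 1*(-56878) = 107448 + 56878 = 164326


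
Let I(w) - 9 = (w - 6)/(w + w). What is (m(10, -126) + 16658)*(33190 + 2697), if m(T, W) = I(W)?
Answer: 12561095966/21 ≈ 5.9815e+8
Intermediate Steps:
I(w) = 9 + (-6 + w)/(2*w) (I(w) = 9 + (w - 6)/(w + w) = 9 + (-6 + w)/((2*w)) = 9 + (-6 + w)*(1/(2*w)) = 9 + (-6 + w)/(2*w))
m(T, W) = 19/2 - 3/W
(m(10, -126) + 16658)*(33190 + 2697) = ((19/2 - 3/(-126)) + 16658)*(33190 + 2697) = ((19/2 - 3*(-1/126)) + 16658)*35887 = ((19/2 + 1/42) + 16658)*35887 = (200/21 + 16658)*35887 = (350018/21)*35887 = 12561095966/21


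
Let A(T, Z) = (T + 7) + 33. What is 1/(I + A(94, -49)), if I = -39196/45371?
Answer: 45371/6040518 ≈ 0.0075111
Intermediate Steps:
A(T, Z) = 40 + T (A(T, Z) = (7 + T) + 33 = 40 + T)
I = -39196/45371 (I = -39196*1/45371 = -39196/45371 ≈ -0.86390)
1/(I + A(94, -49)) = 1/(-39196/45371 + (40 + 94)) = 1/(-39196/45371 + 134) = 1/(6040518/45371) = 45371/6040518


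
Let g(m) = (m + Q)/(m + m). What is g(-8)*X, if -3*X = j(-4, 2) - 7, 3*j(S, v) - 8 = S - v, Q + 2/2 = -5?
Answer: 133/72 ≈ 1.8472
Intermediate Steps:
Q = -6 (Q = -1 - 5 = -6)
g(m) = (-6 + m)/(2*m) (g(m) = (m - 6)/(m + m) = (-6 + m)/((2*m)) = (-6 + m)*(1/(2*m)) = (-6 + m)/(2*m))
j(S, v) = 8/3 - v/3 + S/3 (j(S, v) = 8/3 + (S - v)/3 = 8/3 + (-v/3 + S/3) = 8/3 - v/3 + S/3)
X = 19/9 (X = -((8/3 - ⅓*2 + (⅓)*(-4)) - 7)/3 = -((8/3 - ⅔ - 4/3) - 7)/3 = -(⅔ - 7)/3 = -⅓*(-19/3) = 19/9 ≈ 2.1111)
g(-8)*X = ((½)*(-6 - 8)/(-8))*(19/9) = ((½)*(-⅛)*(-14))*(19/9) = (7/8)*(19/9) = 133/72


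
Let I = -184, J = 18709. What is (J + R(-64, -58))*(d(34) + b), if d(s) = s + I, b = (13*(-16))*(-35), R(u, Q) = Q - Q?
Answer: 133395170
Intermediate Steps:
R(u, Q) = 0
b = 7280 (b = -208*(-35) = 7280)
d(s) = -184 + s (d(s) = s - 184 = -184 + s)
(J + R(-64, -58))*(d(34) + b) = (18709 + 0)*((-184 + 34) + 7280) = 18709*(-150 + 7280) = 18709*7130 = 133395170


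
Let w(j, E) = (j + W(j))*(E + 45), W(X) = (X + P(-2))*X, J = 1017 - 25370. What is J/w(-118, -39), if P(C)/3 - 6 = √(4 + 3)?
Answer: -267883/766056 - 24353*√7/2298168 ≈ -0.37773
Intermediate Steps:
P(C) = 18 + 3*√7 (P(C) = 18 + 3*√(4 + 3) = 18 + 3*√7)
J = -24353
W(X) = X*(18 + X + 3*√7) (W(X) = (X + (18 + 3*√7))*X = (18 + X + 3*√7)*X = X*(18 + X + 3*√7))
w(j, E) = (45 + E)*(j + j*(18 + j + 3*√7)) (w(j, E) = (j + j*(18 + j + 3*√7))*(E + 45) = (j + j*(18 + j + 3*√7))*(45 + E) = (45 + E)*(j + j*(18 + j + 3*√7)))
J/w(-118, -39) = -24353*(-1/(118*(855 - 39 + 45*(-118) + 135*√7 - 39*(18 - 118 + 3*√7)))) = -24353*(-1/(118*(855 - 39 - 5310 + 135*√7 - 39*(-100 + 3*√7)))) = -24353*(-1/(118*(855 - 39 - 5310 + 135*√7 + (3900 - 117*√7)))) = -24353*(-1/(118*(-594 + 18*√7))) = -24353/(70092 - 2124*√7)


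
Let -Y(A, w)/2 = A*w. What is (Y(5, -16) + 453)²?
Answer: 375769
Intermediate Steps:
Y(A, w) = -2*A*w
(Y(5, -16) + 453)² = (-2*5*(-16) + 453)² = (160 + 453)² = 613² = 375769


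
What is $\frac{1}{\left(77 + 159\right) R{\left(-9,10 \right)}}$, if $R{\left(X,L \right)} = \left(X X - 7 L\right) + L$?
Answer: $\frac{1}{4956} \approx 0.00020178$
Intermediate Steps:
$R{\left(X,L \right)} = X^{2} - 6 L$ ($R{\left(X,L \right)} = \left(X^{2} - 7 L\right) + L = X^{2} - 6 L$)
$\frac{1}{\left(77 + 159\right) R{\left(-9,10 \right)}} = \frac{1}{\left(77 + 159\right) \left(\left(-9\right)^{2} - 60\right)} = \frac{1}{236 \left(81 - 60\right)} = \frac{1}{236 \cdot 21} = \frac{1}{4956}$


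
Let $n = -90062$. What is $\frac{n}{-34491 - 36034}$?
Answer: $\frac{12866}{10075} \approx 1.277$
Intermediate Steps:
$\frac{n}{-34491 - 36034} = - \frac{90062}{-34491 - 36034} = - \frac{90062}{-70525} = \left(-90062\right) \left(- \frac{1}{70525}\right) = \frac{12866}{10075}$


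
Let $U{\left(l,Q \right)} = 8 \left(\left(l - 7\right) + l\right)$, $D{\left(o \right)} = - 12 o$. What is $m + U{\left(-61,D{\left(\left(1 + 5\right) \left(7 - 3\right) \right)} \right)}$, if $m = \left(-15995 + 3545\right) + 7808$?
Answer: $-5674$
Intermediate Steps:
$U{\left(l,Q \right)} = -56 + 16 l$ ($U{\left(l,Q \right)} = 8 \left(\left(-7 + l\right) + l\right) = 8 \left(-7 + 2 l\right) = -56 + 16 l$)
$m = -4642$ ($m = -12450 + 7808 = -4642$)
$m + U{\left(-61,D{\left(\left(1 + 5\right) \left(7 - 3\right) \right)} \right)} = -4642 + \left(-56 + 16 \left(-61\right)\right) = -4642 - 1032 = -5674$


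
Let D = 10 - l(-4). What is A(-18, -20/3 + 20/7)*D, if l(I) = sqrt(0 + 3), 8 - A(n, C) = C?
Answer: 2480/21 - 248*sqrt(3)/21 ≈ 97.641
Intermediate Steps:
A(n, C) = 8 - C
l(I) = sqrt(3)
D = 10 - sqrt(3) ≈ 8.2679
A(-18, -20/3 + 20/7)*D = (8 - (-20/3 + 20/7))*(10 - sqrt(3)) = (8 - 1*(-80/21))*(10 - sqrt(3)) = (8 + 80/21)*(10 - sqrt(3)) = 248*(10 - sqrt(3))/21 = 2480/21 - 248*sqrt(3)/21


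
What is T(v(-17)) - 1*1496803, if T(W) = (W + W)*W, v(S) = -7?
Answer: -1496705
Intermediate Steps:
T(W) = 2*W² (T(W) = (2*W)*W = 2*W²)
T(v(-17)) - 1*1496803 = 2*(-7)² - 1*1496803 = 2*49 - 1496803 = 98 - 1496803 = -1496705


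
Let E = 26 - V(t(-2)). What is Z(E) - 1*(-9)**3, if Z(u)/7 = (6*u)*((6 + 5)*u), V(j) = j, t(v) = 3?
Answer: 245127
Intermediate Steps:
E = 23 (E = 26 - 1*3 = 26 - 3 = 23)
Z(u) = 462*u**2 (Z(u) = 7*((6*u)*((6 + 5)*u)) = 7*((6*u)*(11*u)) = 7*(66*u**2) = 462*u**2)
Z(E) - 1*(-9)**3 = 462*23**2 - 1*(-9)**3 = 462*529 - 1*(-729) = 244398 + 729 = 245127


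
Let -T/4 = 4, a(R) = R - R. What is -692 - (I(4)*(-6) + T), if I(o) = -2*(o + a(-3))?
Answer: -724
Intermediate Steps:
a(R) = 0
I(o) = -2*o (I(o) = -2*(o + 0) = -2*o)
T = -16 (T = -4*4 = -16)
-692 - (I(4)*(-6) + T) = -692 - (-2*4*(-6) - 16) = -692 - (-8*(-6) - 16) = -692 - (48 - 16) = -692 - 1*32 = -692 - 32 = -724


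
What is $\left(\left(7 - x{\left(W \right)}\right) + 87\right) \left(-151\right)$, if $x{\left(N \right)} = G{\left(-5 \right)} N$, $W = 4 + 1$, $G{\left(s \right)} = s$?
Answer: $-17969$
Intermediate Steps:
$W = 5$
$x{\left(N \right)} = - 5 N$
$\left(\left(7 - x{\left(W \right)}\right) + 87\right) \left(-151\right) = \left(\left(7 - \left(-5\right) 5\right) + 87\right) \left(-151\right) = \left(\left(7 - -25\right) + 87\right) \left(-151\right) = \left(\left(7 + 25\right) + 87\right) \left(-151\right) = \left(32 + 87\right) \left(-151\right) = 119 \left(-151\right) = -17969$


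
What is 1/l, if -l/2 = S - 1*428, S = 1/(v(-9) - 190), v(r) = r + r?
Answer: 104/89025 ≈ 0.0011682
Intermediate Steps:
v(r) = 2*r
S = -1/208 (S = 1/(2*(-9) - 190) = 1/(-18 - 190) = 1/(-208) = -1/208 ≈ -0.0048077)
l = 89025/104 (l = -2*(-1/208 - 1*428) = -2*(-1/208 - 428) = -2*(-89025/208) = 89025/104 ≈ 856.01)
1/l = 1/(89025/104) = 104/89025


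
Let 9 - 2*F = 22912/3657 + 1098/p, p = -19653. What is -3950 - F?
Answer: -189327210313/47914014 ≈ -3951.4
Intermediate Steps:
F = 66855013/47914014 (F = 9/2 - (22912/3657 + 1098/(-19653))/2 = 9/2 - (22912*(1/3657) + 1098*(-1/19653))/2 = 9/2 - (22912/3657 - 366/6551)/2 = 9/2 - 1/2*148758050/23957007 = 9/2 - 74379025/23957007 = 66855013/47914014 ≈ 1.3953)
-3950 - F = -3950 - 1*66855013/47914014 = -3950 - 66855013/47914014 = -189327210313/47914014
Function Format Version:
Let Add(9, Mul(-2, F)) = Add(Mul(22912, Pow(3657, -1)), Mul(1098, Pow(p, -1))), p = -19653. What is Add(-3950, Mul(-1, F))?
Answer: Rational(-189327210313, 47914014) ≈ -3951.4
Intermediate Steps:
F = Rational(66855013, 47914014) (F = Add(Rational(9, 2), Mul(Rational(-1, 2), Add(Mul(22912, Pow(3657, -1)), Mul(1098, Pow(-19653, -1))))) = Add(Rational(9, 2), Mul(Rational(-1, 2), Add(Mul(22912, Rational(1, 3657)), Mul(1098, Rational(-1, 19653))))) = Add(Rational(9, 2), Mul(Rational(-1, 2), Add(Rational(22912, 3657), Rational(-366, 6551)))) = Add(Rational(9, 2), Mul(Rational(-1, 2), Rational(148758050, 23957007))) = Add(Rational(9, 2), Rational(-74379025, 23957007)) = Rational(66855013, 47914014) ≈ 1.3953)
Add(-3950, Mul(-1, F)) = Add(-3950, Mul(-1, Rational(66855013, 47914014))) = Add(-3950, Rational(-66855013, 47914014)) = Rational(-189327210313, 47914014)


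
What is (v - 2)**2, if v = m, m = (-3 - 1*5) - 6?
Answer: 256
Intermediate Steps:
m = -14 (m = (-3 - 5) - 6 = -8 - 6 = -14)
v = -14
(v - 2)**2 = (-14 - 2)**2 = (-16)**2 = 256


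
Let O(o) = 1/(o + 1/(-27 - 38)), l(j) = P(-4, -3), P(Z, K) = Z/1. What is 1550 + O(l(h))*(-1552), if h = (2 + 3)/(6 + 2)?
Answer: 505430/261 ≈ 1936.5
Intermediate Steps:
P(Z, K) = Z (P(Z, K) = Z*1 = Z)
h = 5/8 ≈ 0.62500
l(j) = -4
O(o) = 1/(-1/65 + o) (O(o) = 1/(o + 1/(-65)) = 1/(o - 1/65) = 1/(-1/65 + o))
1550 + O(l(h))*(-1552) = 1550 + (65/(-1 + 65*(-4)))*(-1552) = 1550 + (65/(-1 - 260))*(-1552) = 1550 + (65/(-261))*(-1552) = 1550 + (65*(-1/261))*(-1552) = 1550 - 65/261*(-1552) = 1550 + 100880/261 = 505430/261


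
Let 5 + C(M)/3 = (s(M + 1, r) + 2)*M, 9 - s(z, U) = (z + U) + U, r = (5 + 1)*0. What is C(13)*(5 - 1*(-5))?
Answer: -1320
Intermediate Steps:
r = 0 (r = 6*0 = 0)
s(z, U) = 9 - z - 2*U (s(z, U) = 9 - ((z + U) + U) = 9 - ((U + z) + U) = 9 - (z + 2*U) = 9 + (-z - 2*U) = 9 - z - 2*U)
C(M) = -15 + 3*M*(10 - M) (C(M) = -15 + 3*(((9 - (M + 1) - 2*0) + 2)*M) = -15 + 3*(((9 - (1 + M) + 0) + 2)*M) = -15 + 3*(((9 + (-1 - M) + 0) + 2)*M) = -15 + 3*(((8 - M) + 2)*M) = -15 + 3*((10 - M)*M) = -15 + 3*(M*(10 - M)) = -15 + 3*M*(10 - M))
C(13)*(5 - 1*(-5)) = (-15 - 3*13**2 + 30*13)*(5 - 1*(-5)) = (-15 - 3*169 + 390)*(5 + 5) = (-15 - 507 + 390)*10 = -132*10 = -1320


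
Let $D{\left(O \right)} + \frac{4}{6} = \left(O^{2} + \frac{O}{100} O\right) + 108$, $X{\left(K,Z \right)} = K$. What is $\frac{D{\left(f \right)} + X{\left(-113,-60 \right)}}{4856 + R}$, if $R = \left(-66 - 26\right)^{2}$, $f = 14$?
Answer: $\frac{7211}{499500} \approx 0.014436$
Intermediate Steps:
$D{\left(O \right)} = \frac{322}{3} + \frac{101 O^{2}}{100}$ ($D{\left(O \right)} = - \frac{2}{3} + \left(\left(O^{2} + \frac{O}{100} O\right) + 108\right) = - \frac{2}{3} + \left(\left(O^{2} + \frac{O^{2}}{100}\right) + 108\right) = - \frac{2}{3} + \left(\frac{101 O^{2}}{100} + 108\right) = - \frac{2}{3} + \left(108 + \frac{101 O^{2}}{100}\right) = \frac{322}{3} + \frac{101 O^{2}}{100}$)
$R = 8464$ ($R = \left(-92\right)^{2} = 8464$)
$\frac{D{\left(f \right)} + X{\left(-113,-60 \right)}}{4856 + R} = \frac{\left(\frac{322}{3} + \frac{101 \cdot 14^{2}}{100}\right) - 113}{4856 + 8464} = \frac{\left(\frac{322}{3} + \frac{101}{100} \cdot 196\right) - 113}{13320} = \left(\left(\frac{322}{3} + \frac{4949}{25}\right) - 113\right) \frac{1}{13320} = \left(\frac{22897}{75} - 113\right) \frac{1}{13320} = \frac{14422}{75} \cdot \frac{1}{13320} = \frac{7211}{499500}$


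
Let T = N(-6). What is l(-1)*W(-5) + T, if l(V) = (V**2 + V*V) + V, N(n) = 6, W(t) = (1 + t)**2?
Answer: 22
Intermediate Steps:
T = 6
l(V) = V + 2*V**2 (l(V) = (V**2 + V**2) + V = 2*V**2 + V = V + 2*V**2)
l(-1)*W(-5) + T = (-(1 + 2*(-1)))*(1 - 5)**2 + 6 = -(1 - 2)*(-4)**2 + 6 = -1*(-1)*16 + 6 = 1*16 + 6 = 16 + 6 = 22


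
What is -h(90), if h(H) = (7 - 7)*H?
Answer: 0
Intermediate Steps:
h(H) = 0 (h(H) = 0*H = 0)
-h(90) = -1*0 = 0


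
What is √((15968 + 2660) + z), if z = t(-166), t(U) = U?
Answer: √18462 ≈ 135.88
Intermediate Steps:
z = -166
√((15968 + 2660) + z) = √((15968 + 2660) - 166) = √(18628 - 166) = √18462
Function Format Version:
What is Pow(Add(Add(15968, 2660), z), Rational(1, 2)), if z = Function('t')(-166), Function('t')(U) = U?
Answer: Pow(18462, Rational(1, 2)) ≈ 135.88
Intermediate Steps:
z = -166
Pow(Add(Add(15968, 2660), z), Rational(1, 2)) = Pow(Add(Add(15968, 2660), -166), Rational(1, 2)) = Pow(Add(18628, -166), Rational(1, 2)) = Pow(18462, Rational(1, 2))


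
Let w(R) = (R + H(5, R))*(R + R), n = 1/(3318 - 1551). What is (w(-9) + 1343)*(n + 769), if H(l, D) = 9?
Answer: 1824900632/1767 ≈ 1.0328e+6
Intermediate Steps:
n = 1/1767 ≈ 0.00056593
w(R) = 2*R*(9 + R) (w(R) = (R + 9)*(R + R) = (9 + R)*(2*R) = 2*R*(9 + R))
(w(-9) + 1343)*(n + 769) = (2*(-9)*(9 - 9) + 1343)*(1/1767 + 769) = (2*(-9)*0 + 1343)*(1358824/1767) = (0 + 1343)*(1358824/1767) = 1343*(1358824/1767) = 1824900632/1767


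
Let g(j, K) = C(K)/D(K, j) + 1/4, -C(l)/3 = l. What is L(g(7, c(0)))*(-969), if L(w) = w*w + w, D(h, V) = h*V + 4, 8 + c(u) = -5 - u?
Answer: 2072691/13456 ≈ 154.03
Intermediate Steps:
C(l) = -3*l
c(u) = -13 - u (c(u) = -8 + (-5 - u) = -13 - u)
D(h, V) = 4 + V*h (D(h, V) = V*h + 4 = 4 + V*h)
g(j, K) = 1/4 - 3*K/(4 + K*j) (g(j, K) = (-3*K)/(4 + j*K) + 1/4 = (-3*K)/(4 + K*j) + 1*(1/4) = -3*K/(4 + K*j) + 1/4 = 1/4 - 3*K/(4 + K*j))
L(w) = w + w**2 (L(w) = w**2 + w = w + w**2)
L(g(7, c(0)))*(-969) = (((4 - 12*(-13 - 1*0) + (-13 - 1*0)*7)/(4*(4 + (-13 - 1*0)*7)))*(1 + (4 - 12*(-13 - 1*0) + (-13 - 1*0)*7)/(4*(4 + (-13 - 1*0)*7))))*(-969) = (((4 - 12*(-13 + 0) + (-13 + 0)*7)/(4*(4 + (-13 + 0)*7)))*(1 + (4 - 12*(-13 + 0) + (-13 + 0)*7)/(4*(4 + (-13 + 0)*7))))*(-969) = (((4 - 12*(-13) - 13*7)/(4*(4 - 13*7)))*(1 + (4 - 12*(-13) - 13*7)/(4*(4 - 13*7))))*(-969) = (((4 + 156 - 91)/(4*(4 - 91)))*(1 + (4 + 156 - 91)/(4*(4 - 91))))*(-969) = (((1/4)*69/(-87))*(1 + (1/4)*69/(-87)))*(-969) = (((1/4)*(-1/87)*69)*(1 + (1/4)*(-1/87)*69))*(-969) = -23*(1 - 23/116)/116*(-969) = -23/116*93/116*(-969) = -2139/13456*(-969) = 2072691/13456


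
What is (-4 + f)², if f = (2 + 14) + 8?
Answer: 400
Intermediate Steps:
f = 24 (f = 16 + 8 = 24)
(-4 + f)² = (-4 + 24)² = 20² = 400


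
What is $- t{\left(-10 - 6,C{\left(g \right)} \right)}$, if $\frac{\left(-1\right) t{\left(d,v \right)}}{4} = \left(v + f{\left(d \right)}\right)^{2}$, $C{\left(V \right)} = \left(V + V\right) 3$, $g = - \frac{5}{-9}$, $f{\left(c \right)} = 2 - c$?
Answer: $\frac{16384}{9} \approx 1820.4$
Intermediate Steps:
$g = \frac{5}{9}$ ($g = \left(-5\right) \left(- \frac{1}{9}\right) = \frac{5}{9} \approx 0.55556$)
$C{\left(V \right)} = 6 V$ ($C{\left(V \right)} = 2 V 3 = 6 V$)
$t{\left(d,v \right)} = - 4 \left(2 + v - d\right)^{2}$ ($t{\left(d,v \right)} = - 4 \left(v - \left(-2 + d\right)\right)^{2} = - 4 \left(2 + v - d\right)^{2}$)
$- t{\left(-10 - 6,C{\left(g \right)} \right)} = - \left(-4\right) \left(2 + 6 \cdot \frac{5}{9} - \left(-10 - 6\right)\right)^{2} = - \left(-4\right) \left(2 + \frac{10}{3} - \left(-10 - 6\right)\right)^{2} = - \left(-4\right) \left(2 + \frac{10}{3} - -16\right)^{2} = - \left(-4\right) \left(2 + \frac{10}{3} + 16\right)^{2} = - \left(-4\right) \left(\frac{64}{3}\right)^{2} = - \frac{\left(-4\right) 4096}{9} = \left(-1\right) \left(- \frac{16384}{9}\right) = \frac{16384}{9}$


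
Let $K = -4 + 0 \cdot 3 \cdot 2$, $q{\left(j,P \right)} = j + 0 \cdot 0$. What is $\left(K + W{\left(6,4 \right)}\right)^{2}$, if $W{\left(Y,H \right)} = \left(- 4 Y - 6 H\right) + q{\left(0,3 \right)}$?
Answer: $2704$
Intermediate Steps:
$q{\left(j,P \right)} = j$ ($q{\left(j,P \right)} = j + 0 = j$)
$W{\left(Y,H \right)} = - 6 H - 4 Y$ ($W{\left(Y,H \right)} = \left(- 4 Y - 6 H\right) + 0 = \left(- 6 H - 4 Y\right) + 0 = - 6 H - 4 Y$)
$K = -4$ ($K = -4 + 0 \cdot 2 = -4 + 0 = -4$)
$\left(K + W{\left(6,4 \right)}\right)^{2} = \left(-4 - 48\right)^{2} = \left(-52\right)^{2} = 2704$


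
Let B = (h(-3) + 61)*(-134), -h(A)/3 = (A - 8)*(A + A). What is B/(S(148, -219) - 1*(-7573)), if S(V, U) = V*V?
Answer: 18358/29477 ≈ 0.62279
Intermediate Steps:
h(A) = -6*A*(-8 + A) (h(A) = -3*(A - 8)*(A + A) = -3*(-8 + A)*2*A = -6*A*(-8 + A))
S(V, U) = V²
B = 18358 (B = (6*(-3)*(8 - 1*(-3)) + 61)*(-134) = (6*(-3)*(8 + 3) + 61)*(-134) = (6*(-3)*11 + 61)*(-134) = (-198 + 61)*(-134) = -137*(-134) = 18358)
B/(S(148, -219) - 1*(-7573)) = 18358/(148² - 1*(-7573)) = 18358/(21904 + 7573) = 18358/29477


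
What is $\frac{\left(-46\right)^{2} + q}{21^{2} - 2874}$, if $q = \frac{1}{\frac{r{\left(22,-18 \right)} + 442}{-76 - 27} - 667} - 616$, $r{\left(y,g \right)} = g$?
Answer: $- \frac{103687397}{168181125} \approx -0.61652$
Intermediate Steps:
$q = - \frac{42581103}{69125}$ ($q = \frac{1}{\frac{-18 + 442}{-76 - 27} - 667} - 616 = \frac{1}{\frac{424}{-103} - 667} - 616 = \frac{1}{424 \left(- \frac{1}{103}\right) - 667} - 616 = \frac{1}{- \frac{424}{103} - 667} - 616 = \frac{1}{- \frac{69125}{103}} - 616 = - \frac{103}{69125} - 616 = - \frac{42581103}{69125} \approx -616.0$)
$\frac{\left(-46\right)^{2} + q}{21^{2} - 2874} = \frac{\left(-46\right)^{2} - \frac{42581103}{69125}}{21^{2} - 2874} = \frac{2116 - \frac{42581103}{69125}}{441 - 2874} = \frac{103687397}{69125 \left(-2433\right)} = \frac{103687397}{69125} \left(- \frac{1}{2433}\right) = - \frac{103687397}{168181125}$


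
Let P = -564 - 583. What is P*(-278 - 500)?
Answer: 892366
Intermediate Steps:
P = -1147
P*(-278 - 500) = -1147*(-278 - 500) = -1147*(-778) = 892366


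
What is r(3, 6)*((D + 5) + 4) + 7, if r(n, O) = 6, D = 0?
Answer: 61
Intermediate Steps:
r(3, 6)*((D + 5) + 4) + 7 = 6*((0 + 5) + 4) + 7 = 6*(5 + 4) + 7 = 6*9 + 7 = 54 + 7 = 61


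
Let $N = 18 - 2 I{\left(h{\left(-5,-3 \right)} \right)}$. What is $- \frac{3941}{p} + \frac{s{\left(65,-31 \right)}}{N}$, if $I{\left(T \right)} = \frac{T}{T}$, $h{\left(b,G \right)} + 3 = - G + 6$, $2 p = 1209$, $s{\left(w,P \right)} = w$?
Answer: $- \frac{47527}{19344} \approx -2.4569$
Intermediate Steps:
$p = \frac{1209}{2}$ ($p = \frac{1}{2} \cdot 1209 = \frac{1209}{2} \approx 604.5$)
$h{\left(b,G \right)} = 3 - G$ ($h{\left(b,G \right)} = -3 - \left(-6 + G\right) = 3 - G$)
$I{\left(T \right)} = 1$
$N = 16$ ($N = 18 - 2 = 16$)
$- \frac{3941}{p} + \frac{s{\left(65,-31 \right)}}{N} = - \frac{3941}{\frac{1209}{2}} + \frac{65}{16} = \left(-3941\right) \frac{2}{1209} + 65 \cdot \frac{1}{16} = - \frac{7882}{1209} + \frac{65}{16} = - \frac{47527}{19344}$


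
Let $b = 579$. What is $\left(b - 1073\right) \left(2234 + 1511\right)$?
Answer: $-1850030$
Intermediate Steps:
$\left(b - 1073\right) \left(2234 + 1511\right) = \left(579 - 1073\right) \left(2234 + 1511\right) = \left(-494\right) 3745 = -1850030$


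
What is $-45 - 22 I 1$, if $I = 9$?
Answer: $-243$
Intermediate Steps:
$-45 - 22 I 1 = -45 - 22 \cdot 9 \cdot 1 = -45 - 198 = -243$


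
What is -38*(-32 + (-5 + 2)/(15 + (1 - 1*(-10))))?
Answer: 15865/13 ≈ 1220.4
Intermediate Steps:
-38*(-32 + (-5 + 2)/(15 + (1 - 1*(-10)))) = -38*(-32 - 3/(15 + (1 + 10))) = -38*(-32 - 3/(15 + 11)) = -38*(-32 - 3/26) = -38*(-835/26) = 15865/13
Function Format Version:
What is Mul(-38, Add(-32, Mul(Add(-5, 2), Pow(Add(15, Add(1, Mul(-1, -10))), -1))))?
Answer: Rational(15865, 13) ≈ 1220.4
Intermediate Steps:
Mul(-38, Add(-32, Mul(Add(-5, 2), Pow(Add(15, Add(1, Mul(-1, -10))), -1)))) = Mul(-38, Add(-32, Mul(-3, Pow(Add(15, Add(1, 10)), -1)))) = Mul(-38, Add(-32, Mul(-3, Pow(Add(15, 11), -1)))) = Mul(-38, Add(-32, Mul(-3, Pow(26, -1)))) = Mul(-38, Add(-32, Mul(-3, Rational(1, 26)))) = Mul(-38, Add(-32, Rational(-3, 26))) = Mul(-38, Rational(-835, 26)) = Rational(15865, 13)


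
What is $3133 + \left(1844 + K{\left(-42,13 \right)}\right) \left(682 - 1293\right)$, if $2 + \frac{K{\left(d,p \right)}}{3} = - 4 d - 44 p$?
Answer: $-379353$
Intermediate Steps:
$K{\left(d,p \right)} = -6 - 132 p - 12 d$ ($K{\left(d,p \right)} = -6 + 3 \left(- 4 d - 44 p\right) = -6 + 3 \left(- 44 p - 4 d\right) = -6 - \left(12 d + 132 p\right) = -6 - 132 p - 12 d$)
$3133 + \left(1844 + K{\left(-42,13 \right)}\right) \left(682 - 1293\right) = 3133 + \left(1844 - 1218\right) \left(682 - 1293\right) = 3133 + \left(1844 - 1218\right) \left(-611\right) = 3133 + 626 \left(-611\right) = 3133 - 382486 = -379353$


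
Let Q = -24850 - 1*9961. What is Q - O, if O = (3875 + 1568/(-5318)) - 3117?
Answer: -94577187/2659 ≈ -35569.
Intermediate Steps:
Q = -34811 (Q = -24850 - 9961 = -34811)
O = 2014738/2659 (O = (3875 + 1568*(-1/5318)) - 3117 = (3875 - 784/2659) - 3117 = 10302841/2659 - 3117 = 2014738/2659 ≈ 757.71)
Q - O = -34811 - 1*2014738/2659 = -34811 - 2014738/2659 = -94577187/2659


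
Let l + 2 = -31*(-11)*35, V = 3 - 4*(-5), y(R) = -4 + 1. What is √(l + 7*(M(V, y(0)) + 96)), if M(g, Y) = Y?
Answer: 22*√26 ≈ 112.18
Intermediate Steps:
y(R) = -3
V = 23 (V = 3 + 20 = 23)
l = 11933 (l = -2 - 31*(-11)*35 = -2 + 341*35 = -2 + 11935 = 11933)
√(l + 7*(M(V, y(0)) + 96)) = √(11933 + 7*(-3 + 96)) = √(11933 + 7*93) = √(11933 + 651) = √12584 = 22*√26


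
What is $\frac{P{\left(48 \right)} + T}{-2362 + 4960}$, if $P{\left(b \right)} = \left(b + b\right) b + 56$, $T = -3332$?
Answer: $\frac{222}{433} \approx 0.5127$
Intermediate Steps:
$P{\left(b \right)} = 56 + 2 b^{2}$ ($P{\left(b \right)} = 2 b b + 56 = 2 b^{2} + 56 = 56 + 2 b^{2}$)
$\frac{P{\left(48 \right)} + T}{-2362 + 4960} = \frac{\left(56 + 2 \cdot 48^{2}\right) - 3332}{-2362 + 4960} = \frac{\left(56 + 2 \cdot 2304\right) - 3332}{2598} = \left(\left(56 + 4608\right) - 3332\right) \frac{1}{2598} = \left(4664 - 3332\right) \frac{1}{2598} = 1332 \cdot \frac{1}{2598} = \frac{222}{433}$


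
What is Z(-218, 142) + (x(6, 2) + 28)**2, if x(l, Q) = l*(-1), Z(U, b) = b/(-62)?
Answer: 14933/31 ≈ 481.71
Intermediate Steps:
Z(U, b) = -b/62 (Z(U, b) = b*(-1/62) = -b/62)
x(l, Q) = -l
Z(-218, 142) + (x(6, 2) + 28)**2 = -1/62*142 + (-1*6 + 28)**2 = -71/31 + (-6 + 28)**2 = -71/31 + 22**2 = -71/31 + 484 = 14933/31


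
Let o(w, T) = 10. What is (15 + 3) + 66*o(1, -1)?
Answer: 678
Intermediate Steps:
(15 + 3) + 66*o(1, -1) = (15 + 3) + 66*10 = 18 + 660 = 678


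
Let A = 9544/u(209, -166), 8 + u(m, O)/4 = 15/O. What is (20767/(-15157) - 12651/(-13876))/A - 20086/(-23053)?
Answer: 1676191363201648767/1920363838762598896 ≈ 0.87285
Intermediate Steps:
u(m, O) = -32 + 60/O (u(m, O) = -32 + 4*(15/O) = -32 + 60/O)
A = -396076/1343 (A = 9544/(-32 + 60/(-166)) = 9544/(-32 + 60*(-1/166)) = 9544/(-32 - 30/83) = 9544/(-2686/83) = 9544*(-83/2686) = -396076/1343 ≈ -294.92)
(20767/(-15157) - 12651/(-13876))/A - 20086/(-23053) = (20767/(-15157) - 12651/(-13876))/(-396076/1343) - 20086/(-23053) = (20767*(-1/15157) - 12651*(-1/13876))*(-1343/396076) - 20086*(-1/23053) = (-20767/15157 + 12651/13876)*(-1343/396076) + 20086/23053 = -96411685/210318532*(-1343/396076) + 20086/23053 = 129480892955/83302122880432 + 20086/23053 = 1676191363201648767/1920363838762598896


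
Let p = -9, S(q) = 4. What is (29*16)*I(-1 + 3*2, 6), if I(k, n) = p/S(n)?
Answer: -1044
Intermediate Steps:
I(k, n) = -9/4
(29*16)*I(-1 + 3*2, 6) = (29*16)*(-9/4) = 464*(-9/4) = -1044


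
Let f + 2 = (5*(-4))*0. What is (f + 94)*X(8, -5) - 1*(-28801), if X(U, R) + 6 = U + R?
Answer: 28525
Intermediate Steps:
X(U, R) = -6 + R + U (X(U, R) = -6 + (U + R) = -6 + (R + U) = -6 + R + U)
f = -2 (f = -2 + (5*(-4))*0 = -2 - 20*0 = -2 + 0 = -2)
(f + 94)*X(8, -5) - 1*(-28801) = (-2 + 94)*(-6 - 5 + 8) - 1*(-28801) = 92*(-3) + 28801 = -276 + 28801 = 28525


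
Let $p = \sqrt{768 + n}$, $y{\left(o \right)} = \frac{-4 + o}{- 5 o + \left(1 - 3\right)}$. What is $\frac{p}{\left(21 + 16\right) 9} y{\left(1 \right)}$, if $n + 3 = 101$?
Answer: $\frac{\sqrt{866}}{777} \approx 0.037874$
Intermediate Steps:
$n = 98$ ($n = -3 + 101 = 98$)
$y{\left(o \right)} = \frac{-4 + o}{-2 - 5 o}$ ($y{\left(o \right)} = \frac{-4 + o}{- 5 o - 2} = \frac{-4 + o}{-2 - 5 o}$)
$p = \sqrt{866}$ ($p = \sqrt{768 + 98} = \sqrt{866} \approx 29.428$)
$\frac{p}{\left(21 + 16\right) 9} y{\left(1 \right)} = \frac{\sqrt{866}}{\left(21 + 16\right) 9} \frac{4 - 1}{2 + 5 \cdot 1} = \frac{\sqrt{866}}{37 \cdot 9} \frac{4 - 1}{2 + 5} = \frac{\sqrt{866}}{333} \cdot \frac{1}{7} \cdot 3 = \sqrt{866} \cdot \frac{1}{333} \cdot \frac{1}{7} \cdot 3 = \frac{\sqrt{866}}{333} \cdot \frac{3}{7} = \frac{\sqrt{866}}{777}$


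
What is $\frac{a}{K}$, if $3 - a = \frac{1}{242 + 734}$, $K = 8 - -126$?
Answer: $\frac{2927}{130784} \approx 0.02238$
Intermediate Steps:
$K = 134$ ($K = 8 + 126 = 134$)
$a = \frac{2927}{976}$ ($a = 3 - \frac{1}{242 + 734} = 3 - \frac{1}{976} = \frac{2927}{976} \approx 2.999$)
$\frac{a}{K} = \frac{2927}{976 \cdot 134} = \frac{2927}{976} \cdot \frac{1}{134} = \frac{2927}{130784}$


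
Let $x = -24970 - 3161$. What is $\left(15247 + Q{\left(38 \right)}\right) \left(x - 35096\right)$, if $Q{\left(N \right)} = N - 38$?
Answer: $-964022069$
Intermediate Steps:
$x = -28131$ ($x = -24970 - 3161 = -28131$)
$Q{\left(N \right)} = -38 + N$ ($Q{\left(N \right)} = N - 38 = -38 + N$)
$\left(15247 + Q{\left(38 \right)}\right) \left(x - 35096\right) = \left(15247 + \left(-38 + 38\right)\right) \left(-28131 - 35096\right) = \left(15247 + 0\right) \left(-63227\right) = 15247 \left(-63227\right) = -964022069$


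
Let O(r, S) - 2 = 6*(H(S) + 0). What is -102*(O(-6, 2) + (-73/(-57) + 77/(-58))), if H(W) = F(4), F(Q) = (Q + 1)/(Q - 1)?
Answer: -671789/551 ≈ -1219.2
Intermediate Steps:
F(Q) = (1 + Q)/(-1 + Q)
H(W) = 5/3 (H(W) = (1 + 4)/(-1 + 4) = 5/3)
O(r, S) = 12 (O(r, S) = 2 + 6*(5/3 + 0) = 2 + 6*(5/3) = 2 + 10 = 12)
-102*(O(-6, 2) + (-73/(-57) + 77/(-58))) = -102*(12 + (-73/(-57) + 77/(-58))) = -102*(12 + (-73*(-1/57) + 77*(-1/58))) = -102*(12 + (73/57 - 77/58)) = -102*(12 - 155/3306) = -102*39517/3306 = -671789/551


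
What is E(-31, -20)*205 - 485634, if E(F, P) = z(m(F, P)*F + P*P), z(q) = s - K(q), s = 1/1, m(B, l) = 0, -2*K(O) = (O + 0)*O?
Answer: 15914571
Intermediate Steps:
K(O) = -O²/2 (K(O) = -(O + 0)*O/2 = -O*O/2 = -O²/2)
s = 1
z(q) = 1 + q²/2 (z(q) = 1 - (-1)*q²/2 = 1 + q²/2)
E(F, P) = 1 + P⁴/2 (E(F, P) = 1 + (0*F + P*P)²/2 = 1 + (0 + P²)²/2 = 1 + (P²)²/2 = 1 + P⁴/2)
E(-31, -20)*205 - 485634 = (1 + (½)*(-20)⁴)*205 - 485634 = (1 + (½)*160000)*205 - 485634 = (1 + 80000)*205 - 485634 = 80001*205 - 485634 = 16400205 - 485634 = 15914571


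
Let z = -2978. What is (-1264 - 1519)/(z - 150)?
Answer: 121/136 ≈ 0.88971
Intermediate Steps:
(-1264 - 1519)/(z - 150) = (-1264 - 1519)/(-2978 - 150) = -2783/(-3128) = -2783*(-1/3128) = 121/136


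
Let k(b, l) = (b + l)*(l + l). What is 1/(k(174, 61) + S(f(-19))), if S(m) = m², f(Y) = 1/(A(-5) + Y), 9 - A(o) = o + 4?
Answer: 81/2322271 ≈ 3.4880e-5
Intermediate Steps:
A(o) = 5 - o (A(o) = 9 - (o + 4) = 9 - (4 + o) = 9 + (-4 - o) = 5 - o)
f(Y) = 1/(10 + Y) (f(Y) = 1/((5 - 1*(-5)) + Y) = 1/((5 + 5) + Y) = 1/(10 + Y))
k(b, l) = 2*l*(b + l) (k(b, l) = (b + l)*(2*l) = 2*l*(b + l))
1/(k(174, 61) + S(f(-19))) = 1/(2*61*(174 + 61) + (1/(10 - 19))²) = 1/(2*61*235 + (1/(-9))²) = 1/(28670 + (-⅑)²) = 1/(28670 + 1/81) = 1/(2322271/81) = 81/2322271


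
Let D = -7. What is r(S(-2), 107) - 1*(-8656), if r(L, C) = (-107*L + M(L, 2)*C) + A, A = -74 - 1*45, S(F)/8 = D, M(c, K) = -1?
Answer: 14422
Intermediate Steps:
S(F) = -56 (S(F) = 8*(-7) = -56)
A = -119 (A = -74 - 45 = -119)
r(L, C) = -119 - C - 107*L (r(L, C) = (-107*L - C) - 119 = (-C - 107*L) - 119 = -119 - C - 107*L)
r(S(-2), 107) - 1*(-8656) = (-119 - 1*107 - 107*(-56)) - 1*(-8656) = (-119 - 107 + 5992) + 8656 = 5766 + 8656 = 14422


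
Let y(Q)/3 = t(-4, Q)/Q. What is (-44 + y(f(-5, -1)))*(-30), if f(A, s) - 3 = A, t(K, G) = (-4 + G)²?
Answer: 2940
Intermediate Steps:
f(A, s) = 3 + A
y(Q) = 3*(-4 + Q)²/Q (y(Q) = 3*((-4 + Q)²/Q) = 3*(-4 + Q)²/Q)
(-44 + y(f(-5, -1)))*(-30) = (-44 + 3*(-4 + (3 - 5))²/(3 - 5))*(-30) = (-44 + 3*(-4 - 2)²/(-2))*(-30) = (-44 + 3*(-½)*(-6)²)*(-30) = (-44 + 3*(-½)*36)*(-30) = (-44 - 54)*(-30) = -98*(-30) = 2940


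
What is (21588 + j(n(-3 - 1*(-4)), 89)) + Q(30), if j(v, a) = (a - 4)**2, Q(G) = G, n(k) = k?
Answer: 28843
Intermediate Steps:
j(v, a) = (-4 + a)**2
(21588 + j(n(-3 - 1*(-4)), 89)) + Q(30) = (21588 + (-4 + 89)**2) + 30 = (21588 + 85**2) + 30 = (21588 + 7225) + 30 = 28813 + 30 = 28843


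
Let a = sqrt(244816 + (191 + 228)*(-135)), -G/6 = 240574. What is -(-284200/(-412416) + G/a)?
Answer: -35525/51552 + 1443444*sqrt(188251)/188251 ≈ 3326.1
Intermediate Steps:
G = -1443444 (G = -6*240574 = -1443444)
a = sqrt(188251) (a = sqrt(244816 + 419*(-135)) = sqrt(244816 - 56565) = sqrt(188251) ≈ 433.88)
-(-284200/(-412416) + G/a) = -(-284200/(-412416) - 1443444*sqrt(188251)/188251) = -(-284200*(-1/412416) - 1443444*sqrt(188251)/188251) = -(35525/51552 - 1443444*sqrt(188251)/188251) = -35525/51552 + 1443444*sqrt(188251)/188251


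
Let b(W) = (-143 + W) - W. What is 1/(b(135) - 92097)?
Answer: -1/92240 ≈ -1.0841e-5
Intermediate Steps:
b(W) = -143
1/(b(135) - 92097) = 1/(-143 - 92097) = 1/(-92240) = -1/92240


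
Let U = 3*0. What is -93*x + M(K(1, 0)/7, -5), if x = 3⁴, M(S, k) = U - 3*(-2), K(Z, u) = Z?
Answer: -7527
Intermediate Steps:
U = 0
M(S, k) = 6 (M(S, k) = 0 - 3*(-2) = 0 + 6 = 6)
x = 81
-93*x + M(K(1, 0)/7, -5) = -93*81 + 6 = -7533 + 6 = -7527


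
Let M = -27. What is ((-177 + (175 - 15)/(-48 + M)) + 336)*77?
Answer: 181181/15 ≈ 12079.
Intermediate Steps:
((-177 + (175 - 15)/(-48 + M)) + 336)*77 = ((-177 + (175 - 15)/(-48 - 27)) + 336)*77 = ((-177 + 160/(-75)) + 336)*77 = ((-177 + 160*(-1/75)) + 336)*77 = ((-177 - 32/15) + 336)*77 = (-2687/15 + 336)*77 = (2353/15)*77 = 181181/15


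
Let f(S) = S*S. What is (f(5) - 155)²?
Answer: 16900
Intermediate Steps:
f(S) = S²
(f(5) - 155)² = (5² - 155)² = (25 - 155)² = (-130)² = 16900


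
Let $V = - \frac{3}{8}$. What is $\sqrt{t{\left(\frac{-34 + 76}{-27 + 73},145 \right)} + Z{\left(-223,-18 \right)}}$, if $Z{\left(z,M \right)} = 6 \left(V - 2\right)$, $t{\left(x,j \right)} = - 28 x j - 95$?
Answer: $\frac{i \sqrt{8075093}}{46} \approx 61.775 i$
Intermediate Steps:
$V = - \frac{3}{8}$ ($V = \left(-3\right) \frac{1}{8} = - \frac{3}{8} \approx -0.375$)
$t{\left(x,j \right)} = -95 - 28 j x$ ($t{\left(x,j \right)} = - 28 j x - 95 = -95 - 28 j x$)
$Z{\left(z,M \right)} = - \frac{57}{4}$ ($Z{\left(z,M \right)} = 6 \left(- \frac{3}{8} - 2\right) = 6 \left(- \frac{19}{8}\right) = - \frac{57}{4}$)
$\sqrt{t{\left(\frac{-34 + 76}{-27 + 73},145 \right)} + Z{\left(-223,-18 \right)}} = \sqrt{\left(-95 - 4060 \frac{-34 + 76}{-27 + 73}\right) - \frac{57}{4}} = \sqrt{\left(-95 - 4060 \cdot \frac{42}{46}\right) - \frac{57}{4}} = \sqrt{\left(-95 - 4060 \cdot 42 \cdot \frac{1}{46}\right) - \frac{57}{4}} = \sqrt{\left(-95 - 4060 \cdot \frac{21}{23}\right) - \frac{57}{4}} = \sqrt{\left(-95 - \frac{85260}{23}\right) - \frac{57}{4}} = \sqrt{- \frac{87445}{23} - \frac{57}{4}} = \sqrt{- \frac{351091}{92}} = \frac{i \sqrt{8075093}}{46}$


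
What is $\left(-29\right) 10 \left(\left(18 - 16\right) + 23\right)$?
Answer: $-7250$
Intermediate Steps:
$\left(-29\right) 10 \left(\left(18 - 16\right) + 23\right) = - 290 \left(2 + 23\right) = \left(-290\right) 25 = -7250$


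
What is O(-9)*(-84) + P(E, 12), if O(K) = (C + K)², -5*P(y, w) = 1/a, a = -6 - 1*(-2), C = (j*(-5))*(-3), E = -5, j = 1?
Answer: -60479/20 ≈ -3023.9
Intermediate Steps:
C = 15 (C = (1*(-5))*(-3) = -5*(-3) = 15)
a = -4 (a = -6 + 2 = -4)
P(y, w) = 1/20 (P(y, w) = -⅕/(-4) = -⅕*(-¼) = 1/20)
O(K) = (15 + K)²
O(-9)*(-84) + P(E, 12) = (15 - 9)²*(-84) + 1/20 = 6²*(-84) + 1/20 = 36*(-84) + 1/20 = -3024 + 1/20 = -60479/20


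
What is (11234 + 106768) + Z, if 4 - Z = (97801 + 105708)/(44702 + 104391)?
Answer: 925982371/7847 ≈ 1.1800e+5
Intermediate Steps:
Z = 20677/7847 (Z = 4 - (97801 + 105708)/(44702 + 104391) = 4 - 203509/149093 = 4 - 1*10711/7847 = 4 - 10711/7847 = 20677/7847 ≈ 2.6350)
(11234 + 106768) + Z = (11234 + 106768) + 20677/7847 = 118002 + 20677/7847 = 925982371/7847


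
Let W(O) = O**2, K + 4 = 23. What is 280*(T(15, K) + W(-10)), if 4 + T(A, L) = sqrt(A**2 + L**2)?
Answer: 26880 + 280*sqrt(586) ≈ 33658.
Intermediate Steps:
K = 19 (K = -4 + 23 = 19)
T(A, L) = -4 + sqrt(A**2 + L**2)
280*(T(15, K) + W(-10)) = 280*((-4 + sqrt(15**2 + 19**2)) + (-10)**2) = 280*((-4 + sqrt(225 + 361)) + 100) = 280*((-4 + sqrt(586)) + 100) = 280*(96 + sqrt(586)) = 26880 + 280*sqrt(586)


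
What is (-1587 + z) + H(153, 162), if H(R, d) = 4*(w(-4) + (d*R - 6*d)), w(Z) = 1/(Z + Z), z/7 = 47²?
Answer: 218263/2 ≈ 1.0913e+5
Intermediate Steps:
z = 15463 (z = 7*47² = 7*2209 = 15463)
w(Z) = 1/(2*Z)
H(R, d) = -½ - 24*d + 4*R*d (H(R, d) = 4*((½)/(-4) + (d*R - 6*d)) = 4*((½)*(-¼) + (R*d - 6*d)) = 4*(-⅛ + (-6*d + R*d)) = 4*(-⅛ - 6*d + R*d) = -½ - 24*d + 4*R*d)
(-1587 + z) + H(153, 162) = (-1587 + 15463) + (-½ - 24*162 + 4*153*162) = 13876 + (-½ - 3888 + 99144) = 13876 + 190511/2 = 218263/2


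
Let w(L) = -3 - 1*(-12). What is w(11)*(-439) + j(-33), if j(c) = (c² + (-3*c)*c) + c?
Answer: -6162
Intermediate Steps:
w(L) = 9 (w(L) = -3 + 12 = 9)
j(c) = c - 2*c² (j(c) = (c² - 3*c²) + c = -2*c² + c = c - 2*c²)
w(11)*(-439) + j(-33) = 9*(-439) - 33*(1 - 2*(-33)) = -3951 - 33*(1 + 66) = -3951 - 33*67 = -3951 - 2211 = -6162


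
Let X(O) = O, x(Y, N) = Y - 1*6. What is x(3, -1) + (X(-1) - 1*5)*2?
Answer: -15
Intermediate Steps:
x(Y, N) = -6 + Y (x(Y, N) = Y - 6 = -6 + Y)
x(3, -1) + (X(-1) - 1*5)*2 = (-6 + 3) + (-1 - 1*5)*2 = -3 + (-1 - 5)*2 = -3 - 6*2 = -3 - 12 = -15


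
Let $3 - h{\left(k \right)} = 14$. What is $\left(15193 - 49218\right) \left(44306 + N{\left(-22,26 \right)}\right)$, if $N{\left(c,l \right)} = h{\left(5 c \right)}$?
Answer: $-1507137375$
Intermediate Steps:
$h{\left(k \right)} = -11$ ($h{\left(k \right)} = 3 - 14 = -11$)
$N{\left(c,l \right)} = -11$
$\left(15193 - 49218\right) \left(44306 + N{\left(-22,26 \right)}\right) = \left(15193 - 49218\right) \left(44306 - 11\right) = \left(-34025\right) 44295 = -1507137375$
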